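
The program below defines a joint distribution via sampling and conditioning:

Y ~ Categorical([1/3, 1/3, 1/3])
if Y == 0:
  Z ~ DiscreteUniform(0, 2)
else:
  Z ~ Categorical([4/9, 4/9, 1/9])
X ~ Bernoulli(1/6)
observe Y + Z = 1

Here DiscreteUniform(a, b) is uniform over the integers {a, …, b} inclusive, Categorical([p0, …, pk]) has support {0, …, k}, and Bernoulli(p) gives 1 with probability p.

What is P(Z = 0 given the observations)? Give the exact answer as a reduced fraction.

P(Z = 0 | obs) = 4/7

Enumerate traces; 4 have nonzero weight after conditioning:
  (Y=0, Z=1, X=0) weight 5/54
  (Y=0, Z=1, X=1) weight 1/54
  (Y=1, Z=0, X=0) weight 10/81
  (Y=1, Z=0, X=1) weight 2/81
Group by Z:
  weight(Z=0) = 4/27
  weight(Z=1) = 1/9
Total weight = 4/27 + 1/9 = 7/27
P(Z=0 | obs) = 4/27 / 7/27 = 4/7
P(Z=1 | obs) = 1/9 / 7/27 = 3/7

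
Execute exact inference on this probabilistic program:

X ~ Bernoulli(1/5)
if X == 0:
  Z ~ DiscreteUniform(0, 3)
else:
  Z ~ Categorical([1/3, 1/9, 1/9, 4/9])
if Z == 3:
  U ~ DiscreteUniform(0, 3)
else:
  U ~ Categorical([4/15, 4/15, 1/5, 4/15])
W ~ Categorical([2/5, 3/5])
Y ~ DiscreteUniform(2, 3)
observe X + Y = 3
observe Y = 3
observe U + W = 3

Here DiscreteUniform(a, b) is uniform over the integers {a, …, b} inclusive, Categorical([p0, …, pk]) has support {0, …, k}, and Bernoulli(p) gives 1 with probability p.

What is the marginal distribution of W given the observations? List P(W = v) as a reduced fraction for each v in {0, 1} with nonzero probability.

Enumerate traces; 8 have nonzero weight after conditioning:
  (X=0, Z=0, U=2, W=1, Y=3) weight 3/250
  (X=0, Z=0, U=3, W=0, Y=3) weight 4/375
  (X=0, Z=1, U=2, W=1, Y=3) weight 3/250
  (X=0, Z=1, U=3, W=0, Y=3) weight 4/375
  (X=0, Z=2, U=2, W=1, Y=3) weight 3/250
  (X=0, Z=2, U=3, W=0, Y=3) weight 4/375
  (X=0, Z=3, U=2, W=1, Y=3) weight 3/200
  (X=0, Z=3, U=3, W=0, Y=3) weight 1/100
Group by W:
  weight(W=0) = 21/500
  weight(W=1) = 51/1000
Total weight = 21/500 + 51/1000 = 93/1000
P(W=0 | obs) = 21/500 / 93/1000 = 14/31
P(W=1 | obs) = 51/1000 / 93/1000 = 17/31

P(W=0) = 14/31, P(W=1) = 17/31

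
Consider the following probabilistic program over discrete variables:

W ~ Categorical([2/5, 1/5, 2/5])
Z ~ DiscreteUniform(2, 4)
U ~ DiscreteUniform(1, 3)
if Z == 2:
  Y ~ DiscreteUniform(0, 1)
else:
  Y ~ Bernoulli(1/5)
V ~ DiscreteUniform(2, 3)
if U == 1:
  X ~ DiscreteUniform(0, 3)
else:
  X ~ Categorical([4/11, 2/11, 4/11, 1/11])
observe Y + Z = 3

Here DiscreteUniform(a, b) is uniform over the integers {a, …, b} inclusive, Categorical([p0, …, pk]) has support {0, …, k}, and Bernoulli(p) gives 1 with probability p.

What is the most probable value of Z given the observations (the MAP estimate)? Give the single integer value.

argmax_v P(Z = v | obs) = 3

Enumerate traces; 144 have nonzero weight after conditioning:
  (W=0, Z=2, U=1, Y=1, V=2, X=0) weight 1/360
  (W=0, Z=2, U=1, Y=1, V=2, X=1) weight 1/360
  (W=0, Z=2, U=1, Y=1, V=2, X=2) weight 1/360
  (W=0, Z=2, U=1, Y=1, V=2, X=3) weight 1/360
  (W=0, Z=2, U=1, Y=1, V=3, X=0) weight 1/360
  (W=0, Z=2, U=1, Y=1, V=3, X=1) weight 1/360
  (W=0, Z=2, U=1, Y=1, V=3, X=2) weight 1/360
  (W=0, Z=2, U=1, Y=1, V=3, X=3) weight 1/360
  (W=0, Z=3, U=1, Y=0, V=2, X=0) weight 1/225
  … 135 more
Group by Z:
  weight(Z=2) = 1/6
  weight(Z=3) = 4/15
Total weight = 1/6 + 4/15 = 13/30
P(Z=2 | obs) = 1/6 / 13/30 = 5/13
P(Z=3 | obs) = 4/15 / 13/30 = 8/13
argmax = 3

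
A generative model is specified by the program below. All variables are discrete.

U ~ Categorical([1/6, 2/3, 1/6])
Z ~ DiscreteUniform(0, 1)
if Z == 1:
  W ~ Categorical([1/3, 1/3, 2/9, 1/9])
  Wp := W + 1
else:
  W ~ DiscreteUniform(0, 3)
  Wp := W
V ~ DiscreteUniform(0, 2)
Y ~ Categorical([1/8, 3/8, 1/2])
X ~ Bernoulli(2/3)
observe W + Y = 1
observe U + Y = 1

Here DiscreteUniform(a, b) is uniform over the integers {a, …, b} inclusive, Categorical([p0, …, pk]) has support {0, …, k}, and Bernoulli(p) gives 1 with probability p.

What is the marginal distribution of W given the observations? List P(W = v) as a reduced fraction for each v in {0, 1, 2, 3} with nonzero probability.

P(W=0) = 3/7, P(W=1) = 4/7

Enumerate traces; 24 have nonzero weight after conditioning:
  (U=0, Z=0, W=0, V=0, Y=1, X=0) weight 1/1152
  (U=0, Z=0, W=0, V=0, Y=1, X=1) weight 1/576
  (U=0, Z=0, W=0, V=1, Y=1, X=0) weight 1/1152
  (U=0, Z=0, W=0, V=1, Y=1, X=1) weight 1/576
  (U=0, Z=0, W=0, V=2, Y=1, X=0) weight 1/1152
  (U=0, Z=0, W=0, V=2, Y=1, X=1) weight 1/576
  (U=0, Z=1, W=0, V=0, Y=1, X=0) weight 1/864
  (U=0, Z=1, W=0, V=0, Y=1, X=1) weight 1/432
  (U=1, Z=0, W=1, V=0, Y=0, X=0) weight 1/864
  … 15 more
Group by W:
  weight(W=0) = 7/384
  weight(W=1) = 7/288
Total weight = 7/384 + 7/288 = 49/1152
P(W=0 | obs) = 7/384 / 49/1152 = 3/7
P(W=1 | obs) = 7/288 / 49/1152 = 4/7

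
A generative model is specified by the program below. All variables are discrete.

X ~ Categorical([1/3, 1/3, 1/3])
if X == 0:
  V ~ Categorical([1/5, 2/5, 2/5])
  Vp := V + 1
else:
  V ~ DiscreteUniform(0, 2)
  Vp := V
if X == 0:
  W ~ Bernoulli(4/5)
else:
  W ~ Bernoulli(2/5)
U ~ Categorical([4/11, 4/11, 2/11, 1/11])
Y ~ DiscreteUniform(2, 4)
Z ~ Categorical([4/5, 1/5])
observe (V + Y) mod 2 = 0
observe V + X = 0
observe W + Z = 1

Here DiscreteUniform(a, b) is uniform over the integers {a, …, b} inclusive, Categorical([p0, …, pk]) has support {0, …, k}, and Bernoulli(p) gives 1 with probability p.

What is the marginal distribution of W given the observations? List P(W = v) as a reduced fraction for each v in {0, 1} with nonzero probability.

P(W=0) = 1/17, P(W=1) = 16/17

Enumerate traces; 16 have nonzero weight after conditioning:
  (X=0, V=0, W=0, U=0, Y=2, Z=1) weight 4/12375
  (X=0, V=0, W=0, U=0, Y=4, Z=1) weight 4/12375
  (X=0, V=0, W=0, U=1, Y=2, Z=1) weight 4/12375
  (X=0, V=0, W=0, U=1, Y=4, Z=1) weight 4/12375
  (X=0, V=0, W=0, U=2, Y=2, Z=1) weight 2/12375
  (X=0, V=0, W=0, U=2, Y=4, Z=1) weight 2/12375
  (X=0, V=0, W=0, U=3, Y=2, Z=1) weight 1/12375
  (X=0, V=0, W=0, U=3, Y=4, Z=1) weight 1/12375
  (X=0, V=0, W=1, U=0, Y=2, Z=0) weight 64/12375
  … 7 more
Group by W:
  weight(W=0) = 2/1125
  weight(W=1) = 32/1125
Total weight = 2/1125 + 32/1125 = 34/1125
P(W=0 | obs) = 2/1125 / 34/1125 = 1/17
P(W=1 | obs) = 32/1125 / 34/1125 = 16/17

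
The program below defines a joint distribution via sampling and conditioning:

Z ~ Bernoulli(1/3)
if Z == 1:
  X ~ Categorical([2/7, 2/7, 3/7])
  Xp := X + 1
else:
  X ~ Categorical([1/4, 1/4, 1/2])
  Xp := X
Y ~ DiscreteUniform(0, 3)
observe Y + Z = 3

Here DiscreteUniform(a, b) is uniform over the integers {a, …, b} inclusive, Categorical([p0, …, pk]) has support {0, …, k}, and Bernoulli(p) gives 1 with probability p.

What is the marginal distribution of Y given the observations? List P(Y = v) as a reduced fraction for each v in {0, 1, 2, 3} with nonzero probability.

Enumerate traces; 6 have nonzero weight after conditioning:
  (Z=0, X=0, Y=3) weight 1/24
  (Z=0, X=1, Y=3) weight 1/24
  (Z=0, X=2, Y=3) weight 1/12
  (Z=1, X=0, Y=2) weight 1/42
  (Z=1, X=1, Y=2) weight 1/42
  (Z=1, X=2, Y=2) weight 1/28
Group by Y:
  weight(Y=2) = 1/12
  weight(Y=3) = 1/6
Total weight = 1/12 + 1/6 = 1/4
P(Y=2 | obs) = 1/12 / 1/4 = 1/3
P(Y=3 | obs) = 1/6 / 1/4 = 2/3

P(Y=2) = 1/3, P(Y=3) = 2/3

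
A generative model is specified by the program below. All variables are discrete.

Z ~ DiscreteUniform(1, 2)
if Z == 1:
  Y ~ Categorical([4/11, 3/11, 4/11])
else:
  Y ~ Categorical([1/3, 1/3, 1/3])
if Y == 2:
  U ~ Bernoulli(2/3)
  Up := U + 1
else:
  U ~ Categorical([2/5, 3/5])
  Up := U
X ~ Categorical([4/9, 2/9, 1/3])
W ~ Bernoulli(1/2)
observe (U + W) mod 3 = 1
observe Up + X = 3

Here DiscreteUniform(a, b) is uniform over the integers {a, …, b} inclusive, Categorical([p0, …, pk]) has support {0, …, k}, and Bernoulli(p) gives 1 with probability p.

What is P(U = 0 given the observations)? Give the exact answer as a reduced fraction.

Enumerate traces; 8 have nonzero weight after conditioning:
  (Z=1, Y=0, U=1, X=2, W=0) weight 1/55
  (Z=1, Y=1, U=1, X=2, W=0) weight 3/220
  (Z=1, Y=2, U=0, X=2, W=1) weight 1/99
  (Z=1, Y=2, U=1, X=1, W=0) weight 4/297
  (Z=2, Y=0, U=1, X=2, W=0) weight 1/60
  (Z=2, Y=1, U=1, X=2, W=0) weight 1/60
  (Z=2, Y=2, U=0, X=2, W=1) weight 1/108
  (Z=2, Y=2, U=1, X=1, W=0) weight 1/81
Group by U:
  weight(U=0) = 23/1188
  weight(U=1) = 1621/17820
Total weight = 23/1188 + 1621/17820 = 983/8910
P(U=0 | obs) = 23/1188 / 983/8910 = 345/1966
P(U=1 | obs) = 1621/17820 / 983/8910 = 1621/1966

P(U = 0 | obs) = 345/1966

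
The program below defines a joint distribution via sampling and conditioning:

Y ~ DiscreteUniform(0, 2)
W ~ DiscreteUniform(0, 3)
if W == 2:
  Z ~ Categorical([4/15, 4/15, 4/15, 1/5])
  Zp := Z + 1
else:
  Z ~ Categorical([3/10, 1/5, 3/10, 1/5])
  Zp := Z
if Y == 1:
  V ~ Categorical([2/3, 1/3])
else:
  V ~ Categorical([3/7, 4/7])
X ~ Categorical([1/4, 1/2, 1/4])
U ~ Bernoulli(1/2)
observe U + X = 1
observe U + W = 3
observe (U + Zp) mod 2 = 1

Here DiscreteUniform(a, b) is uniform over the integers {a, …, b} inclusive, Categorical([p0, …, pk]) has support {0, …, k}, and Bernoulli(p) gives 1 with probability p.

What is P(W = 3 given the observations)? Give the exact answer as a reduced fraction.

Enumerate traces; 24 have nonzero weight after conditioning:
  (Y=0, W=2, Z=1, V=0, X=0, U=1) weight 1/840
  (Y=0, W=2, Z=1, V=1, X=0, U=1) weight 1/630
  (Y=0, W=2, Z=3, V=0, X=0, U=1) weight 1/1120
  (Y=0, W=2, Z=3, V=1, X=0, U=1) weight 1/840
  (Y=0, W=3, Z=1, V=0, X=1, U=0) weight 1/560
  (Y=0, W=3, Z=1, V=1, X=1, U=0) weight 1/420
  (Y=0, W=3, Z=3, V=0, X=1, U=0) weight 1/560
  (Y=0, W=3, Z=3, V=1, X=1, U=0) weight 1/420
  … 16 more
Group by W:
  weight(W=2) = 7/480
  weight(W=3) = 1/40
Total weight = 7/480 + 1/40 = 19/480
P(W=2 | obs) = 7/480 / 19/480 = 7/19
P(W=3 | obs) = 1/40 / 19/480 = 12/19

P(W = 3 | obs) = 12/19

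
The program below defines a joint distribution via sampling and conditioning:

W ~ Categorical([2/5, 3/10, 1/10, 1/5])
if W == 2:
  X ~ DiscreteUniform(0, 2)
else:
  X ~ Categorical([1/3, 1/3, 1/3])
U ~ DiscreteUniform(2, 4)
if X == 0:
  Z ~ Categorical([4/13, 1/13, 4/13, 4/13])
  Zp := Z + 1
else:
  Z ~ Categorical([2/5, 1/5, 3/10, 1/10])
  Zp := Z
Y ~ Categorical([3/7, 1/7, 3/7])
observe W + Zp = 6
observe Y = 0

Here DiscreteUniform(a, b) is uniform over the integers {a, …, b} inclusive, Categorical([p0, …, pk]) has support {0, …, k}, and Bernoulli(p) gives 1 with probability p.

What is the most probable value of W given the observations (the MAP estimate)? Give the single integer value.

argmax_v P(W = v | obs) = 3

Enumerate traces; 12 have nonzero weight after conditioning:
  (W=2, X=0, U=2, Z=3, Y=0) weight 2/1365
  (W=2, X=0, U=3, Z=3, Y=0) weight 2/1365
  (W=2, X=0, U=4, Z=3, Y=0) weight 2/1365
  (W=3, X=0, U=2, Z=2, Y=0) weight 4/1365
  (W=3, X=0, U=3, Z=2, Y=0) weight 4/1365
  (W=3, X=0, U=4, Z=2, Y=0) weight 4/1365
  (W=3, X=1, U=2, Z=3, Y=0) weight 1/1050
  (W=3, X=1, U=3, Z=3, Y=0) weight 1/1050
  … 4 more
Group by W:
  weight(W=2) = 2/455
  weight(W=3) = 33/2275
Total weight = 2/455 + 33/2275 = 43/2275
P(W=2 | obs) = 2/455 / 43/2275 = 10/43
P(W=3 | obs) = 33/2275 / 43/2275 = 33/43
argmax = 3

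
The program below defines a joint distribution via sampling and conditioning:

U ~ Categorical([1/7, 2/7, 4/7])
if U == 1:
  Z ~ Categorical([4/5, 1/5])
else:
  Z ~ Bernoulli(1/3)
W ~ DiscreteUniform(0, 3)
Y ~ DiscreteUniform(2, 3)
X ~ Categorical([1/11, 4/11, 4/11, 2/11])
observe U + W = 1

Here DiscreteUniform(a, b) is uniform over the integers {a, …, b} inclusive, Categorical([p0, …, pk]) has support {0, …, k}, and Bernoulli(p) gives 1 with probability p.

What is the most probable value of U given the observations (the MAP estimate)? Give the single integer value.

Enumerate traces; 32 have nonzero weight after conditioning:
  (U=0, Z=0, W=1, Y=2, X=0) weight 1/924
  (U=0, Z=0, W=1, Y=2, X=1) weight 1/231
  (U=0, Z=0, W=1, Y=2, X=2) weight 1/231
  (U=0, Z=0, W=1, Y=2, X=3) weight 1/462
  (U=0, Z=0, W=1, Y=3, X=0) weight 1/924
  (U=0, Z=0, W=1, Y=3, X=1) weight 1/231
  (U=0, Z=0, W=1, Y=3, X=2) weight 1/231
  (U=0, Z=0, W=1, Y=3, X=3) weight 1/462
  (U=1, Z=0, W=0, Y=2, X=0) weight 1/385
  … 23 more
Group by U:
  weight(U=0) = 1/28
  weight(U=1) = 1/14
Total weight = 1/28 + 1/14 = 3/28
P(U=0 | obs) = 1/28 / 3/28 = 1/3
P(U=1 | obs) = 1/14 / 3/28 = 2/3
argmax = 1

argmax_v P(U = v | obs) = 1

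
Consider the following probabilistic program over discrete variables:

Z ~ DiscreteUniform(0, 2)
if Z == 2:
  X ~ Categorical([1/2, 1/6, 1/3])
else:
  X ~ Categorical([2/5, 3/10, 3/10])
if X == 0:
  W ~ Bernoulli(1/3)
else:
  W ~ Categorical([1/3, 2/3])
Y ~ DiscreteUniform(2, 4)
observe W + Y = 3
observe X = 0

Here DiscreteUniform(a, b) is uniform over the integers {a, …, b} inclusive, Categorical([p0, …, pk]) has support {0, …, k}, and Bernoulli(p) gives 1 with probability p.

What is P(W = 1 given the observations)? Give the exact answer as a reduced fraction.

Enumerate traces; 6 have nonzero weight after conditioning:
  (Z=0, X=0, W=0, Y=3) weight 4/135
  (Z=0, X=0, W=1, Y=2) weight 2/135
  (Z=1, X=0, W=0, Y=3) weight 4/135
  (Z=1, X=0, W=1, Y=2) weight 2/135
  (Z=2, X=0, W=0, Y=3) weight 1/27
  (Z=2, X=0, W=1, Y=2) weight 1/54
Group by W:
  weight(W=0) = 13/135
  weight(W=1) = 13/270
Total weight = 13/135 + 13/270 = 13/90
P(W=0 | obs) = 13/135 / 13/90 = 2/3
P(W=1 | obs) = 13/270 / 13/90 = 1/3

P(W = 1 | obs) = 1/3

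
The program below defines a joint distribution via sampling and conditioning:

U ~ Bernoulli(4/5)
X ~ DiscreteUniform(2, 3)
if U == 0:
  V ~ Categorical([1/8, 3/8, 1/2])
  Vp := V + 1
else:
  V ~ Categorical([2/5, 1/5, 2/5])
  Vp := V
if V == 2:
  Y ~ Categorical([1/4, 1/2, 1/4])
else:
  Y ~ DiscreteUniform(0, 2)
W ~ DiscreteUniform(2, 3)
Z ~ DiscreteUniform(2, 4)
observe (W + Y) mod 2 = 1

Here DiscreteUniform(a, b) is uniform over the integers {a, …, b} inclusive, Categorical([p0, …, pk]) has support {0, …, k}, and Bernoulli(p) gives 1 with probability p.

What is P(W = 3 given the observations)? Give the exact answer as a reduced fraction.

P(W = 3 | obs) = 179/300

Enumerate traces; 108 have nonzero weight after conditioning:
  (U=0, X=2, V=0, Y=0, W=3, Z=2) weight 1/1440
  (U=0, X=2, V=0, Y=0, W=3, Z=3) weight 1/1440
  (U=0, X=2, V=0, Y=0, W=3, Z=4) weight 1/1440
  (U=0, X=2, V=0, Y=1, W=2, Z=2) weight 1/1440
  (U=0, X=2, V=0, Y=1, W=2, Z=3) weight 1/1440
  (U=0, X=2, V=0, Y=1, W=2, Z=4) weight 1/1440
  (U=0, X=2, V=0, Y=2, W=3, Z=2) weight 1/1440
  (U=0, X=2, V=0, Y=2, W=3, Z=3) weight 1/1440
  … 100 more
Group by W:
  weight(W=2) = 121/600
  weight(W=3) = 179/600
Total weight = 121/600 + 179/600 = 1/2
P(W=2 | obs) = 121/600 / 1/2 = 121/300
P(W=3 | obs) = 179/600 / 1/2 = 179/300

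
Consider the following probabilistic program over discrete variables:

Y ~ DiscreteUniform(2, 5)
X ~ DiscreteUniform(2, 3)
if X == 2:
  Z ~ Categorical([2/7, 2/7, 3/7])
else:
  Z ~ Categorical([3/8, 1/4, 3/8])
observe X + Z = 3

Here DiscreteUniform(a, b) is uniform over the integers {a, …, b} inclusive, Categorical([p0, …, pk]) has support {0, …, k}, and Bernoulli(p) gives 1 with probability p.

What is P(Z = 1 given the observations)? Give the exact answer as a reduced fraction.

Enumerate traces; 8 have nonzero weight after conditioning:
  (Y=2, X=2, Z=1) weight 1/28
  (Y=2, X=3, Z=0) weight 3/64
  (Y=3, X=2, Z=1) weight 1/28
  (Y=3, X=3, Z=0) weight 3/64
  (Y=4, X=2, Z=1) weight 1/28
  (Y=4, X=3, Z=0) weight 3/64
  (Y=5, X=2, Z=1) weight 1/28
  (Y=5, X=3, Z=0) weight 3/64
Group by Z:
  weight(Z=0) = 3/16
  weight(Z=1) = 1/7
Total weight = 3/16 + 1/7 = 37/112
P(Z=0 | obs) = 3/16 / 37/112 = 21/37
P(Z=1 | obs) = 1/7 / 37/112 = 16/37

P(Z = 1 | obs) = 16/37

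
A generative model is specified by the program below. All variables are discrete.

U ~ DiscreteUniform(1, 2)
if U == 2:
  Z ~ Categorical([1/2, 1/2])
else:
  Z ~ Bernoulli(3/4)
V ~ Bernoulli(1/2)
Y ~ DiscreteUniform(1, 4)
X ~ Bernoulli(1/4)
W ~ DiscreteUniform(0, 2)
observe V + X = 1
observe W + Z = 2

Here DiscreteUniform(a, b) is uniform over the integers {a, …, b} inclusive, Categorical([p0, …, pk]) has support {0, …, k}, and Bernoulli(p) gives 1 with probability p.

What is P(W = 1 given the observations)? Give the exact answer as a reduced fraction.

P(W = 1 | obs) = 5/8

Enumerate traces; 32 have nonzero weight after conditioning:
  (U=1, Z=0, V=0, Y=1, X=1, W=2) weight 1/768
  (U=1, Z=0, V=0, Y=2, X=1, W=2) weight 1/768
  (U=1, Z=0, V=0, Y=3, X=1, W=2) weight 1/768
  (U=1, Z=0, V=0, Y=4, X=1, W=2) weight 1/768
  (U=1, Z=0, V=1, Y=1, X=0, W=2) weight 1/256
  (U=1, Z=0, V=1, Y=2, X=0, W=2) weight 1/256
  (U=1, Z=0, V=1, Y=3, X=0, W=2) weight 1/256
  (U=1, Z=0, V=1, Y=4, X=0, W=2) weight 1/256
  (U=1, Z=1, V=0, Y=1, X=1, W=1) weight 1/256
  … 23 more
Group by W:
  weight(W=1) = 5/48
  weight(W=2) = 1/16
Total weight = 5/48 + 1/16 = 1/6
P(W=1 | obs) = 5/48 / 1/6 = 5/8
P(W=2 | obs) = 1/16 / 1/6 = 3/8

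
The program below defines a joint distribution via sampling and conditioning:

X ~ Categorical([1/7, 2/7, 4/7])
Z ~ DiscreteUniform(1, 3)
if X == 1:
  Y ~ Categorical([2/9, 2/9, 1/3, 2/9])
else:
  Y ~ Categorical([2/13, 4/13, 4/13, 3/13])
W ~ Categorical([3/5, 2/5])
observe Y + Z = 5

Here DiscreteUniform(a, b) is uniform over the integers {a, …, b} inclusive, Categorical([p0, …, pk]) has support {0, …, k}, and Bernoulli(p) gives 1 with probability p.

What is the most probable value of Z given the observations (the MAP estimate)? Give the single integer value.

argmax_v P(Z = v | obs) = 3

Enumerate traces; 12 have nonzero weight after conditioning:
  (X=0, Z=2, Y=3, W=0) weight 3/455
  (X=0, Z=2, Y=3, W=1) weight 2/455
  (X=0, Z=3, Y=2, W=0) weight 4/455
  (X=0, Z=3, Y=2, W=1) weight 8/1365
  (X=1, Z=2, Y=3, W=0) weight 4/315
  (X=1, Z=2, Y=3, W=1) weight 8/945
  (X=1, Z=3, Y=2, W=0) weight 2/105
  (X=1, Z=3, Y=2, W=1) weight 4/315
  … 4 more
Group by Z:
  weight(Z=2) = 187/2457
  weight(Z=3) = 86/819
Total weight = 187/2457 + 86/819 = 445/2457
P(Z=2 | obs) = 187/2457 / 445/2457 = 187/445
P(Z=3 | obs) = 86/819 / 445/2457 = 258/445
argmax = 3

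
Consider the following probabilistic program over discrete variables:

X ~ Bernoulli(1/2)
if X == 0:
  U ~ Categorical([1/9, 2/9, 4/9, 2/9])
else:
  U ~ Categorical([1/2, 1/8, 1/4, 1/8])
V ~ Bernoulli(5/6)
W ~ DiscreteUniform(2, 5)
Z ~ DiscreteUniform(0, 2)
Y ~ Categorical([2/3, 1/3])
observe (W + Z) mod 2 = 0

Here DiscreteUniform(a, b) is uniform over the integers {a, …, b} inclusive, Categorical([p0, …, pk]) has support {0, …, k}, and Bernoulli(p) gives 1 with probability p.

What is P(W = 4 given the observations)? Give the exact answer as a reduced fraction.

P(W = 4 | obs) = 1/3

Enumerate traces; 192 have nonzero weight after conditioning:
  (X=0, U=0, V=0, W=2, Z=0, Y=0) weight 1/1944
  (X=0, U=0, V=0, W=2, Z=0, Y=1) weight 1/3888
  (X=0, U=0, V=0, W=2, Z=2, Y=0) weight 1/1944
  (X=0, U=0, V=0, W=2, Z=2, Y=1) weight 1/3888
  (X=0, U=0, V=0, W=3, Z=1, Y=0) weight 1/1944
  (X=0, U=0, V=0, W=3, Z=1, Y=1) weight 1/3888
  (X=0, U=0, V=0, W=4, Z=0, Y=0) weight 1/1944
  (X=0, U=0, V=0, W=4, Z=0, Y=1) weight 1/3888
  (X=0, U=0, V=0, W=5, Z=1, Y=0) weight 1/1944
  … 183 more
Group by W:
  weight(W=2) = 1/6
  weight(W=3) = 1/12
  weight(W=4) = 1/6
  weight(W=5) = 1/12
Total weight = 1/6 + 1/12 + 1/6 + 1/12 = 1/2
P(W=2 | obs) = 1/6 / 1/2 = 1/3
P(W=3 | obs) = 1/12 / 1/2 = 1/6
P(W=4 | obs) = 1/6 / 1/2 = 1/3
P(W=5 | obs) = 1/12 / 1/2 = 1/6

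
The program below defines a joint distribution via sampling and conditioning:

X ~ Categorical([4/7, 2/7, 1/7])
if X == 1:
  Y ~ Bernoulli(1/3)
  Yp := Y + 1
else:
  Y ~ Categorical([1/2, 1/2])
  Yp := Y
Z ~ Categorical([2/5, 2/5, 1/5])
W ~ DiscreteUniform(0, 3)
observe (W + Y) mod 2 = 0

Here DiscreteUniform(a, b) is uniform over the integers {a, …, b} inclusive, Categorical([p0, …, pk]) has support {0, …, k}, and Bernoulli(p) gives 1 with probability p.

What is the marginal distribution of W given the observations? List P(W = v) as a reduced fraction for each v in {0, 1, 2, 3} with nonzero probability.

P(W=0) = 23/84, P(W=1) = 19/84, P(W=2) = 23/84, P(W=3) = 19/84

Enumerate traces; 36 have nonzero weight after conditioning:
  (X=0, Y=0, Z=0, W=0) weight 1/35
  (X=0, Y=0, Z=0, W=2) weight 1/35
  (X=0, Y=0, Z=1, W=0) weight 1/35
  (X=0, Y=0, Z=1, W=2) weight 1/35
  (X=0, Y=0, Z=2, W=0) weight 1/70
  (X=0, Y=0, Z=2, W=2) weight 1/70
  (X=0, Y=1, Z=0, W=1) weight 1/35
  (X=0, Y=1, Z=0, W=3) weight 1/35
  … 28 more
Group by W:
  weight(W=0) = 23/168
  weight(W=1) = 19/168
  weight(W=2) = 23/168
  weight(W=3) = 19/168
Total weight = 23/168 + 19/168 + 23/168 + 19/168 = 1/2
P(W=0 | obs) = 23/168 / 1/2 = 23/84
P(W=1 | obs) = 19/168 / 1/2 = 19/84
P(W=2 | obs) = 23/168 / 1/2 = 23/84
P(W=3 | obs) = 19/168 / 1/2 = 19/84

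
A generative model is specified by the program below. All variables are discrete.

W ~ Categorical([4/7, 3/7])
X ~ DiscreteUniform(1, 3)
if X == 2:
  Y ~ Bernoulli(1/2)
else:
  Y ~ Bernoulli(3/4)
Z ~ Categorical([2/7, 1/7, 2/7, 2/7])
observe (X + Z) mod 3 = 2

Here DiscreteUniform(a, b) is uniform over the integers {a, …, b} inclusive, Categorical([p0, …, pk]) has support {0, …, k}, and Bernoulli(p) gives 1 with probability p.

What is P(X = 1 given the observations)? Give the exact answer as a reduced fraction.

P(X = 1 | obs) = 1/7

Enumerate traces; 16 have nonzero weight after conditioning:
  (W=0, X=1, Y=0, Z=1) weight 1/147
  (W=0, X=1, Y=1, Z=1) weight 1/49
  (W=0, X=2, Y=0, Z=0) weight 4/147
  (W=0, X=2, Y=0, Z=3) weight 4/147
  (W=0, X=2, Y=1, Z=0) weight 4/147
  (W=0, X=2, Y=1, Z=3) weight 4/147
  (W=0, X=3, Y=0, Z=2) weight 2/147
  (W=0, X=3, Y=1, Z=2) weight 2/49
  … 8 more
Group by X:
  weight(X=1) = 1/21
  weight(X=2) = 4/21
  weight(X=3) = 2/21
Total weight = 1/21 + 4/21 + 2/21 = 1/3
P(X=1 | obs) = 1/21 / 1/3 = 1/7
P(X=2 | obs) = 4/21 / 1/3 = 4/7
P(X=3 | obs) = 2/21 / 1/3 = 2/7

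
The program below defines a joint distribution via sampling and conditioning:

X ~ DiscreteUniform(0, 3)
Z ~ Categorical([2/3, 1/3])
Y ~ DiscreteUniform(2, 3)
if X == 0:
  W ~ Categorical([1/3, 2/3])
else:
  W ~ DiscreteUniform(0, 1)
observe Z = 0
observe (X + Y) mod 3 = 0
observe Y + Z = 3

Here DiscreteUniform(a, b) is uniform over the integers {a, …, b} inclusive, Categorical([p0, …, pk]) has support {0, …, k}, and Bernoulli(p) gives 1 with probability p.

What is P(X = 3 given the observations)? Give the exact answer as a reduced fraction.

P(X = 3 | obs) = 1/2

Enumerate traces; 4 have nonzero weight after conditioning:
  (X=0, Z=0, Y=3, W=0) weight 1/36
  (X=0, Z=0, Y=3, W=1) weight 1/18
  (X=3, Z=0, Y=3, W=0) weight 1/24
  (X=3, Z=0, Y=3, W=1) weight 1/24
Group by X:
  weight(X=0) = 1/12
  weight(X=3) = 1/12
Total weight = 1/12 + 1/12 = 1/6
P(X=0 | obs) = 1/12 / 1/6 = 1/2
P(X=3 | obs) = 1/12 / 1/6 = 1/2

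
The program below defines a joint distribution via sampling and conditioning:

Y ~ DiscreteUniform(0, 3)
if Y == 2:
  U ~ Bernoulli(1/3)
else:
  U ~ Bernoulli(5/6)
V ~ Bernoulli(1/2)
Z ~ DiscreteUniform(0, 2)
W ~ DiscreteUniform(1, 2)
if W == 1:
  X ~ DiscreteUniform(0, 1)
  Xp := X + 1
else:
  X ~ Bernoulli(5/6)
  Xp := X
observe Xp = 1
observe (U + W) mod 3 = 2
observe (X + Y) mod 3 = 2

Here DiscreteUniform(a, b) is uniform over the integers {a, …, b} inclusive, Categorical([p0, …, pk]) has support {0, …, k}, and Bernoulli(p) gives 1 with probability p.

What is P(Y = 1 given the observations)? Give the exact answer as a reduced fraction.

P(Y = 1 | obs) = 5/11

Enumerate traces; 12 have nonzero weight after conditioning:
  (Y=1, U=0, V=0, Z=0, W=2, X=1) weight 5/1728
  (Y=1, U=0, V=0, Z=1, W=2, X=1) weight 5/1728
  (Y=1, U=0, V=0, Z=2, W=2, X=1) weight 5/1728
  (Y=1, U=0, V=1, Z=0, W=2, X=1) weight 5/1728
  (Y=1, U=0, V=1, Z=1, W=2, X=1) weight 5/1728
  (Y=1, U=0, V=1, Z=2, W=2, X=1) weight 5/1728
  (Y=2, U=1, V=0, Z=0, W=1, X=0) weight 1/288
  (Y=2, U=1, V=0, Z=1, W=1, X=0) weight 1/288
  … 4 more
Group by Y:
  weight(Y=1) = 5/288
  weight(Y=2) = 1/48
Total weight = 5/288 + 1/48 = 11/288
P(Y=1 | obs) = 5/288 / 11/288 = 5/11
P(Y=2 | obs) = 1/48 / 11/288 = 6/11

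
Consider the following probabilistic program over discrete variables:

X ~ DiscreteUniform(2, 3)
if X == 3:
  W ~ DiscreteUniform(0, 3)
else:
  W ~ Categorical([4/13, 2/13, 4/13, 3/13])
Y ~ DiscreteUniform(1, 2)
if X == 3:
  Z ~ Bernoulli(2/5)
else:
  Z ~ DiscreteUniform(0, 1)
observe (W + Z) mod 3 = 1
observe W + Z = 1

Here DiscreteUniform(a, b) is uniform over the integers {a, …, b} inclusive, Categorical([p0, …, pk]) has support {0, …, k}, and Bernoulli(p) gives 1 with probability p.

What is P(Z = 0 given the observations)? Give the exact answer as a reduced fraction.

P(Z = 0 | obs) = 59/125

Enumerate traces; 8 have nonzero weight after conditioning:
  (X=2, W=0, Y=1, Z=1) weight 1/26
  (X=2, W=0, Y=2, Z=1) weight 1/26
  (X=2, W=1, Y=1, Z=0) weight 1/52
  (X=2, W=1, Y=2, Z=0) weight 1/52
  (X=3, W=0, Y=1, Z=1) weight 1/40
  (X=3, W=0, Y=2, Z=1) weight 1/40
  (X=3, W=1, Y=1, Z=0) weight 3/80
  (X=3, W=1, Y=2, Z=0) weight 3/80
Group by Z:
  weight(Z=0) = 59/520
  weight(Z=1) = 33/260
Total weight = 59/520 + 33/260 = 25/104
P(Z=0 | obs) = 59/520 / 25/104 = 59/125
P(Z=1 | obs) = 33/260 / 25/104 = 66/125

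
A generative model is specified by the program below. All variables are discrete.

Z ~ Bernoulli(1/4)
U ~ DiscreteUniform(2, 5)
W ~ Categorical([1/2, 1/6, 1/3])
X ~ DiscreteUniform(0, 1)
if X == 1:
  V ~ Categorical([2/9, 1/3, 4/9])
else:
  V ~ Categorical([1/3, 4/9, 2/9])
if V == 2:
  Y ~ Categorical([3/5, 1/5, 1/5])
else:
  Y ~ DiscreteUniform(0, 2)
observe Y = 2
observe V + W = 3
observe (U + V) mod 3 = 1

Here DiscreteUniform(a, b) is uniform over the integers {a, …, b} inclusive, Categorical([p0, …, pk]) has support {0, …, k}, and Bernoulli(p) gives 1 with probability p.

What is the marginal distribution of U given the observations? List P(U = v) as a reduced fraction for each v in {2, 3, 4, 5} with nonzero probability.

P(U=2) = 9/53, P(U=3) = 35/53, P(U=5) = 9/53

Enumerate traces; 12 have nonzero weight after conditioning:
  (Z=0, U=2, W=1, X=0, V=2, Y=2) weight 1/1440
  (Z=0, U=2, W=1, X=1, V=2, Y=2) weight 1/720
  (Z=0, U=3, W=2, X=0, V=1, Y=2) weight 1/216
  (Z=0, U=3, W=2, X=1, V=1, Y=2) weight 1/288
  (Z=0, U=5, W=1, X=0, V=2, Y=2) weight 1/1440
  (Z=0, U=5, W=1, X=1, V=2, Y=2) weight 1/720
  (Z=1, U=2, W=1, X=0, V=2, Y=2) weight 1/4320
  (Z=1, U=2, W=1, X=1, V=2, Y=2) weight 1/2160
  … 4 more
Group by U:
  weight(U=2) = 1/360
  weight(U=3) = 7/648
  weight(U=5) = 1/360
Total weight = 1/360 + 7/648 + 1/360 = 53/3240
P(U=2 | obs) = 1/360 / 53/3240 = 9/53
P(U=3 | obs) = 7/648 / 53/3240 = 35/53
P(U=5 | obs) = 1/360 / 53/3240 = 9/53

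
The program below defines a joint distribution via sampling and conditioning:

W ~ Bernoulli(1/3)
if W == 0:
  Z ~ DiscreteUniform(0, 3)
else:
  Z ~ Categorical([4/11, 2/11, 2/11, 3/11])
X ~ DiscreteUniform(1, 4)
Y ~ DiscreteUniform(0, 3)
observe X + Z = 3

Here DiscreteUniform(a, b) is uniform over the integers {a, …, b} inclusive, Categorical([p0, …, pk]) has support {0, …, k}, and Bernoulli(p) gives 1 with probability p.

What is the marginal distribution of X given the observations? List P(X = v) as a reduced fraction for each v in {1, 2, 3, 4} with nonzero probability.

P(X=1) = 15/49, P(X=2) = 15/49, P(X=3) = 19/49

Enumerate traces; 24 have nonzero weight after conditioning:
  (W=0, Z=0, X=3, Y=0) weight 1/96
  (W=0, Z=0, X=3, Y=1) weight 1/96
  (W=0, Z=0, X=3, Y=2) weight 1/96
  (W=0, Z=0, X=3, Y=3) weight 1/96
  (W=0, Z=1, X=2, Y=0) weight 1/96
  (W=0, Z=1, X=2, Y=1) weight 1/96
  (W=0, Z=1, X=2, Y=2) weight 1/96
  (W=0, Z=1, X=2, Y=3) weight 1/96
  (W=0, Z=2, X=1, Y=0) weight 1/96
  … 15 more
Group by X:
  weight(X=1) = 5/88
  weight(X=2) = 5/88
  weight(X=3) = 19/264
Total weight = 5/88 + 5/88 + 19/264 = 49/264
P(X=1 | obs) = 5/88 / 49/264 = 15/49
P(X=2 | obs) = 5/88 / 49/264 = 15/49
P(X=3 | obs) = 19/264 / 49/264 = 19/49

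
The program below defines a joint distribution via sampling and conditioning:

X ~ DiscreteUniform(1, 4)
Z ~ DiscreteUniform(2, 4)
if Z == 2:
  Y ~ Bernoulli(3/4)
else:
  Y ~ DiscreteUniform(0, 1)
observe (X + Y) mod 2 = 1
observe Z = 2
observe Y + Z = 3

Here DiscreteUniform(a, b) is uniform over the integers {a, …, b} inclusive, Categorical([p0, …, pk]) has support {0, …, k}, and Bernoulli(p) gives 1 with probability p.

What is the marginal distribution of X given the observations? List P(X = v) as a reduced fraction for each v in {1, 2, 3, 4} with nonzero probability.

P(X=2) = 1/2, P(X=4) = 1/2

Enumerate traces; 2 have nonzero weight after conditioning:
  (X=2, Z=2, Y=1) weight 1/16
  (X=4, Z=2, Y=1) weight 1/16
Group by X:
  weight(X=2) = 1/16
  weight(X=4) = 1/16
Total weight = 1/16 + 1/16 = 1/8
P(X=2 | obs) = 1/16 / 1/8 = 1/2
P(X=4 | obs) = 1/16 / 1/8 = 1/2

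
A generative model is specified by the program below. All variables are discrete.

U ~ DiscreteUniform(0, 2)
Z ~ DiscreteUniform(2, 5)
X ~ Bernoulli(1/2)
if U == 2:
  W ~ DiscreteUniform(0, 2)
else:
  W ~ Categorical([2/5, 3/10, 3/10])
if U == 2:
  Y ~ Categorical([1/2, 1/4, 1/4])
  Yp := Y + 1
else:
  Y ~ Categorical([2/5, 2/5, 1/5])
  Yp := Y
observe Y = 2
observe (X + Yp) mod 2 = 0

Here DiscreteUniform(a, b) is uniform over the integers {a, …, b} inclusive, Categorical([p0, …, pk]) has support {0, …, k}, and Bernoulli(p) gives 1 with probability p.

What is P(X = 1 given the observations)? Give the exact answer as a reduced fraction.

Enumerate traces; 36 have nonzero weight after conditioning:
  (U=0, Z=2, X=0, W=0, Y=2) weight 1/300
  (U=0, Z=2, X=0, W=1, Y=2) weight 1/400
  (U=0, Z=2, X=0, W=2, Y=2) weight 1/400
  (U=0, Z=3, X=0, W=0, Y=2) weight 1/300
  (U=0, Z=3, X=0, W=1, Y=2) weight 1/400
  (U=0, Z=3, X=0, W=2, Y=2) weight 1/400
  (U=0, Z=4, X=0, W=0, Y=2) weight 1/300
  (U=0, Z=4, X=0, W=1, Y=2) weight 1/400
  (U=2, Z=2, X=1, W=0, Y=2) weight 1/288
  … 27 more
Group by X:
  weight(X=0) = 1/15
  weight(X=1) = 1/24
Total weight = 1/15 + 1/24 = 13/120
P(X=0 | obs) = 1/15 / 13/120 = 8/13
P(X=1 | obs) = 1/24 / 13/120 = 5/13

P(X = 1 | obs) = 5/13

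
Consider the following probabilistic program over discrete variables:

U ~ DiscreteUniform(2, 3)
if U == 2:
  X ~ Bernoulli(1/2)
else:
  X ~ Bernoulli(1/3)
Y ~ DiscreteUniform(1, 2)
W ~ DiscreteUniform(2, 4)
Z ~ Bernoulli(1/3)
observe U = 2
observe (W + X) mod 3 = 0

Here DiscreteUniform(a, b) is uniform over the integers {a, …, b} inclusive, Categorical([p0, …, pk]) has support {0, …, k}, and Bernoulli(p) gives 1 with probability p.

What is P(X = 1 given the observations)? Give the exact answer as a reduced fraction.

Enumerate traces; 8 have nonzero weight after conditioning:
  (U=2, X=0, Y=1, W=3, Z=0) weight 1/36
  (U=2, X=0, Y=1, W=3, Z=1) weight 1/72
  (U=2, X=0, Y=2, W=3, Z=0) weight 1/36
  (U=2, X=0, Y=2, W=3, Z=1) weight 1/72
  (U=2, X=1, Y=1, W=2, Z=0) weight 1/36
  (U=2, X=1, Y=1, W=2, Z=1) weight 1/72
  (U=2, X=1, Y=2, W=2, Z=0) weight 1/36
  (U=2, X=1, Y=2, W=2, Z=1) weight 1/72
Group by X:
  weight(X=0) = 1/12
  weight(X=1) = 1/12
Total weight = 1/12 + 1/12 = 1/6
P(X=0 | obs) = 1/12 / 1/6 = 1/2
P(X=1 | obs) = 1/12 / 1/6 = 1/2

P(X = 1 | obs) = 1/2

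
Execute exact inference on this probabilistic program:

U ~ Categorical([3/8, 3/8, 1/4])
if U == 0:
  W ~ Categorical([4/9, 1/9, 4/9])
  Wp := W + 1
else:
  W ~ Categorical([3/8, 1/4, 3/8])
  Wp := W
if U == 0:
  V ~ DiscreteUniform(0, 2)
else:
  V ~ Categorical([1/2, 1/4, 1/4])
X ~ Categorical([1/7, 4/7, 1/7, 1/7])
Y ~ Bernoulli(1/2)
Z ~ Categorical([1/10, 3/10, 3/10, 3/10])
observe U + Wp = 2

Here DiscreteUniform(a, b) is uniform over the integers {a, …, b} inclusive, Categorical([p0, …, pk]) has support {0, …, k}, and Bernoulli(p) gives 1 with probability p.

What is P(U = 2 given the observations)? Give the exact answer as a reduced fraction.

Enumerate traces; 288 have nonzero weight after conditioning:
  (U=0, W=1, V=0, X=0, Y=0, Z=0) weight 1/10080
  (U=0, W=1, V=0, X=0, Y=0, Z=1) weight 1/3360
  (U=0, W=1, V=0, X=0, Y=0, Z=2) weight 1/3360
  (U=0, W=1, V=0, X=0, Y=0, Z=3) weight 1/3360
  (U=0, W=1, V=0, X=0, Y=1, Z=0) weight 1/10080
  (U=0, W=1, V=0, X=0, Y=1, Z=1) weight 1/3360
  (U=0, W=1, V=0, X=0, Y=1, Z=2) weight 1/3360
  (U=0, W=1, V=0, X=0, Y=1, Z=3) weight 1/3360
  (U=1, W=1, V=0, X=0, Y=0, Z=0) weight 3/8960
  (U=2, W=0, V=0, X=0, Y=0, Z=0) weight 3/8960
  … 278 more
Group by U:
  weight(U=0) = 1/24
  weight(U=1) = 3/32
  weight(U=2) = 3/32
Total weight = 1/24 + 3/32 + 3/32 = 11/48
P(U=0 | obs) = 1/24 / 11/48 = 2/11
P(U=1 | obs) = 3/32 / 11/48 = 9/22
P(U=2 | obs) = 3/32 / 11/48 = 9/22

P(U = 2 | obs) = 9/22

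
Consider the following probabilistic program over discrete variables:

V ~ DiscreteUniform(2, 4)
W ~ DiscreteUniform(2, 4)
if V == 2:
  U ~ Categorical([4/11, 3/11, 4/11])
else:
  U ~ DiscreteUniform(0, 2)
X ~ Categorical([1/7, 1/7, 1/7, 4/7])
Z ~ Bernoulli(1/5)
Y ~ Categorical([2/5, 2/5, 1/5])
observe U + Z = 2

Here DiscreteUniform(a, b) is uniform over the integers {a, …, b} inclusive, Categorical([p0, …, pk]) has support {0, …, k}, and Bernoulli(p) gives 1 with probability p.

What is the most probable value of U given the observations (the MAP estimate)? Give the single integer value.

Enumerate traces; 216 have nonzero weight after conditioning:
  (V=2, W=2, U=1, X=0, Z=1, Y=0) weight 2/5775
  (V=2, W=2, U=1, X=0, Z=1, Y=1) weight 2/5775
  (V=2, W=2, U=1, X=0, Z=1, Y=2) weight 1/5775
  (V=2, W=2, U=1, X=1, Z=1, Y=0) weight 2/5775
  (V=2, W=2, U=1, X=1, Z=1, Y=1) weight 2/5775
  (V=2, W=2, U=1, X=1, Z=1, Y=2) weight 1/5775
  (V=2, W=2, U=1, X=2, Z=1, Y=0) weight 2/5775
  (V=2, W=2, U=1, X=2, Z=1, Y=1) weight 2/5775
  (V=2, W=2, U=2, X=0, Z=0, Y=0) weight 32/17325
  … 207 more
Group by U:
  weight(U=1) = 31/495
  weight(U=2) = 136/495
Total weight = 31/495 + 136/495 = 167/495
P(U=1 | obs) = 31/495 / 167/495 = 31/167
P(U=2 | obs) = 136/495 / 167/495 = 136/167
argmax = 2

argmax_v P(U = v | obs) = 2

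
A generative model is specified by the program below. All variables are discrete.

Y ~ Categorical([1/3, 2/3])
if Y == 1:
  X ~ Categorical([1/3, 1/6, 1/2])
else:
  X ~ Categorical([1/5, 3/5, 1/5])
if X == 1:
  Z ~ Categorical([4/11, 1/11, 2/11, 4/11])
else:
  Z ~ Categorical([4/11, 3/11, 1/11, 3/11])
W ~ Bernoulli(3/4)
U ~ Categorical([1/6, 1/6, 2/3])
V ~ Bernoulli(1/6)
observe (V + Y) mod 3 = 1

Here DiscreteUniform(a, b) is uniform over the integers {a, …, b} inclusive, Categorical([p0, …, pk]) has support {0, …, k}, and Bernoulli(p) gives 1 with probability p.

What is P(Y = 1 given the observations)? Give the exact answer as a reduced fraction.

P(Y = 1 | obs) = 10/11

Enumerate traces; 144 have nonzero weight after conditioning:
  (Y=0, X=0, Z=0, W=0, U=0, V=1) weight 1/5940
  (Y=0, X=0, Z=0, W=0, U=1, V=1) weight 1/5940
  (Y=0, X=0, Z=0, W=0, U=2, V=1) weight 1/1485
  (Y=0, X=0, Z=0, W=1, U=0, V=1) weight 1/1980
  (Y=0, X=0, Z=0, W=1, U=1, V=1) weight 1/1980
  (Y=0, X=0, Z=0, W=1, U=2, V=1) weight 1/495
  (Y=0, X=0, Z=1, W=0, U=0, V=1) weight 1/7920
  (Y=0, X=0, Z=1, W=0, U=1, V=1) weight 1/7920
  (Y=1, X=0, Z=0, W=0, U=0, V=0) weight 5/1782
  … 135 more
Group by Y:
  weight(Y=0) = 1/18
  weight(Y=1) = 5/9
Total weight = 1/18 + 5/9 = 11/18
P(Y=0 | obs) = 1/18 / 11/18 = 1/11
P(Y=1 | obs) = 5/9 / 11/18 = 10/11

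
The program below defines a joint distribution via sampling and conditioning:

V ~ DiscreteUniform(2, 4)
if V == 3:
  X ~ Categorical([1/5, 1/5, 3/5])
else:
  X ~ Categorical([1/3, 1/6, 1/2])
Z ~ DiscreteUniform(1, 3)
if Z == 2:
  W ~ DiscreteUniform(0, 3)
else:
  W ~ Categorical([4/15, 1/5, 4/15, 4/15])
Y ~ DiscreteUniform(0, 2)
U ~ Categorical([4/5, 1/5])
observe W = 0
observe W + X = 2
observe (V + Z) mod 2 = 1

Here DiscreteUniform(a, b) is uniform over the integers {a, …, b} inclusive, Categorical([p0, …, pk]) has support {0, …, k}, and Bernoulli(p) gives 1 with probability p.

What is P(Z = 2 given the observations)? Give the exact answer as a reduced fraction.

P(Z = 2 | obs) = 9/41

Enumerate traces; 30 have nonzero weight after conditioning:
  (V=2, X=2, Z=1, W=0, Y=0, U=0) weight 8/2025
  (V=2, X=2, Z=1, W=0, Y=0, U=1) weight 2/2025
  (V=2, X=2, Z=1, W=0, Y=1, U=0) weight 8/2025
  (V=2, X=2, Z=1, W=0, Y=1, U=1) weight 2/2025
  (V=2, X=2, Z=1, W=0, Y=2, U=0) weight 8/2025
  (V=2, X=2, Z=1, W=0, Y=2, U=1) weight 2/2025
  (V=2, X=2, Z=3, W=0, Y=0, U=0) weight 8/2025
  (V=2, X=2, Z=3, W=0, Y=0, U=1) weight 2/2025
  (V=3, X=2, Z=2, W=0, Y=0, U=0) weight 1/225
  … 21 more
Group by Z:
  weight(Z=1) = 4/135
  weight(Z=2) = 1/60
  weight(Z=3) = 4/135
Total weight = 4/135 + 1/60 + 4/135 = 41/540
P(Z=1 | obs) = 4/135 / 41/540 = 16/41
P(Z=2 | obs) = 1/60 / 41/540 = 9/41
P(Z=3 | obs) = 4/135 / 41/540 = 16/41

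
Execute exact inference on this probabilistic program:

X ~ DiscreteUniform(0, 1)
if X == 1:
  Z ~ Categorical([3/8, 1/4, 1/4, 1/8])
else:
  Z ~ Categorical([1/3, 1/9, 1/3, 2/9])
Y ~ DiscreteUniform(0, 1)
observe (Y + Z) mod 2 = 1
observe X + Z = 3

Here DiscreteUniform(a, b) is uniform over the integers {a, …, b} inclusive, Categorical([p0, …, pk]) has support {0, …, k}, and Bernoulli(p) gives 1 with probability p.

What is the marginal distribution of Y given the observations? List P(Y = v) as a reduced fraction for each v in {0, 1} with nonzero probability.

Enumerate traces; 2 have nonzero weight after conditioning:
  (X=0, Z=3, Y=0) weight 1/18
  (X=1, Z=2, Y=1) weight 1/16
Group by Y:
  weight(Y=0) = 1/18
  weight(Y=1) = 1/16
Total weight = 1/18 + 1/16 = 17/144
P(Y=0 | obs) = 1/18 / 17/144 = 8/17
P(Y=1 | obs) = 1/16 / 17/144 = 9/17

P(Y=0) = 8/17, P(Y=1) = 9/17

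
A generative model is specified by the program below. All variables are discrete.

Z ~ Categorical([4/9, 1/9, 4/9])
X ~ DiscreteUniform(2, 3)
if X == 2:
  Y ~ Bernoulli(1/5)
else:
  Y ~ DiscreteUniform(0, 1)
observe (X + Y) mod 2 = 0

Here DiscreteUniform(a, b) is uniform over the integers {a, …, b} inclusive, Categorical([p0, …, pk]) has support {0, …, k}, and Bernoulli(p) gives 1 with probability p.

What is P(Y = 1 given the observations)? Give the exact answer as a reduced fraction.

P(Y = 1 | obs) = 5/13

Enumerate traces; 6 have nonzero weight after conditioning:
  (Z=0, X=2, Y=0) weight 8/45
  (Z=0, X=3, Y=1) weight 1/9
  (Z=1, X=2, Y=0) weight 2/45
  (Z=1, X=3, Y=1) weight 1/36
  (Z=2, X=2, Y=0) weight 8/45
  (Z=2, X=3, Y=1) weight 1/9
Group by Y:
  weight(Y=0) = 2/5
  weight(Y=1) = 1/4
Total weight = 2/5 + 1/4 = 13/20
P(Y=0 | obs) = 2/5 / 13/20 = 8/13
P(Y=1 | obs) = 1/4 / 13/20 = 5/13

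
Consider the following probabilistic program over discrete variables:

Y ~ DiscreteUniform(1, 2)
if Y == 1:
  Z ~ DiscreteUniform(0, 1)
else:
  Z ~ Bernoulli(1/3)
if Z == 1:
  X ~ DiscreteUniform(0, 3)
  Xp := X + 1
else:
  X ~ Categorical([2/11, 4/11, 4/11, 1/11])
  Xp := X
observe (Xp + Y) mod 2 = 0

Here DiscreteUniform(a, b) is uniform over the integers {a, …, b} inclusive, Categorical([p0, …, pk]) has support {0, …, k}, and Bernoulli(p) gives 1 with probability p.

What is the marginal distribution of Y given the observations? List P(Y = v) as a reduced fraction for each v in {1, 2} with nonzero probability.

Enumerate traces; 8 have nonzero weight after conditioning:
  (Y=1, Z=0, X=1) weight 1/11
  (Y=1, Z=0, X=3) weight 1/44
  (Y=1, Z=1, X=0) weight 1/16
  (Y=1, Z=1, X=2) weight 1/16
  (Y=2, Z=0, X=0) weight 2/33
  (Y=2, Z=0, X=2) weight 4/33
  (Y=2, Z=1, X=1) weight 1/24
  (Y=2, Z=1, X=3) weight 1/24
Group by Y:
  weight(Y=1) = 21/88
  weight(Y=2) = 35/132
Total weight = 21/88 + 35/132 = 133/264
P(Y=1 | obs) = 21/88 / 133/264 = 9/19
P(Y=2 | obs) = 35/132 / 133/264 = 10/19

P(Y=1) = 9/19, P(Y=2) = 10/19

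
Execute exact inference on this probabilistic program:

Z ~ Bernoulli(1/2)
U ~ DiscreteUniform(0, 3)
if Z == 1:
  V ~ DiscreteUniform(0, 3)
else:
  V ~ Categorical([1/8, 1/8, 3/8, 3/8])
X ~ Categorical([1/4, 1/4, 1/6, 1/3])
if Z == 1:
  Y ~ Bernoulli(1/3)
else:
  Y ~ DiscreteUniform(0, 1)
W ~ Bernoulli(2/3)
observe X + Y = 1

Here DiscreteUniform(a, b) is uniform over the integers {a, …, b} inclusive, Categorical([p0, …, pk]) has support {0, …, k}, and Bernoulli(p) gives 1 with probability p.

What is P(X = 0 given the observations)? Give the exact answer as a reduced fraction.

Enumerate traces; 128 have nonzero weight after conditioning:
  (Z=0, U=0, V=0, X=0, Y=1, W=0) weight 1/1536
  (Z=0, U=0, V=0, X=0, Y=1, W=1) weight 1/768
  (Z=0, U=0, V=0, X=1, Y=0, W=0) weight 1/1536
  (Z=0, U=0, V=0, X=1, Y=0, W=1) weight 1/768
  (Z=0, U=0, V=1, X=0, Y=1, W=0) weight 1/1536
  (Z=0, U=0, V=1, X=0, Y=1, W=1) weight 1/768
  (Z=0, U=0, V=1, X=1, Y=0, W=0) weight 1/1536
  (Z=0, U=0, V=1, X=1, Y=0, W=1) weight 1/768
  … 120 more
Group by X:
  weight(X=0) = 5/48
  weight(X=1) = 7/48
Total weight = 5/48 + 7/48 = 1/4
P(X=0 | obs) = 5/48 / 1/4 = 5/12
P(X=1 | obs) = 7/48 / 1/4 = 7/12

P(X = 0 | obs) = 5/12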